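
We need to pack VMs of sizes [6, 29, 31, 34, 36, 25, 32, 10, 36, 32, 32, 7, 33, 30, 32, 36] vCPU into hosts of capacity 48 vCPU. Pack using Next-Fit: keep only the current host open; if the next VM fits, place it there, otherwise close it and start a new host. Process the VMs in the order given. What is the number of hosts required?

Put 6 vCPU in host 1; 42 vCPU remain.
Put 29 vCPU in host 1; 13 vCPU remain.
Put 31 vCPU in host 2; 17 vCPU remain.
Put 34 vCPU in host 3; 14 vCPU remain.
Put 36 vCPU in host 4; 12 vCPU remain.
Put 25 vCPU in host 5; 23 vCPU remain.
Put 32 vCPU in host 6; 16 vCPU remain.
Put 10 vCPU in host 6; 6 vCPU remain.
Put 36 vCPU in host 7; 12 vCPU remain.
Put 32 vCPU in host 8; 16 vCPU remain.
Put 32 vCPU in host 9; 16 vCPU remain.
Put 7 vCPU in host 9; 9 vCPU remain.
Put 33 vCPU in host 10; 15 vCPU remain.
Put 30 vCPU in host 11; 18 vCPU remain.
Put 32 vCPU in host 12; 16 vCPU remain.
Put 36 vCPU in host 13; 12 vCPU remain.

13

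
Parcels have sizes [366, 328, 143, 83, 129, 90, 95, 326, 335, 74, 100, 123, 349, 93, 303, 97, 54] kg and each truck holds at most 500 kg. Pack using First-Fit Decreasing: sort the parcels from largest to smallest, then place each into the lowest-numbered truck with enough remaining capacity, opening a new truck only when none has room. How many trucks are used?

Sorted descending: 366, 349, 335, 328, 326, 303, 143, 129, 123, 100, 97, 95, 93, 90, 83, 74, 54.
truck 1: place 366 kg, 134 kg left
truck 2: place 349 kg, 151 kg left
truck 3: place 335 kg, 165 kg left
truck 4: place 328 kg, 172 kg left
truck 5: place 326 kg, 174 kg left
truck 6: place 303 kg, 197 kg left
truck 2: place 143 kg, 8 kg left
truck 1: place 129 kg, 5 kg left
truck 3: place 123 kg, 42 kg left
truck 4: place 100 kg, 72 kg left
truck 5: place 97 kg, 77 kg left
truck 6: place 95 kg, 102 kg left
truck 6: place 93 kg, 9 kg left
truck 7: place 90 kg, 410 kg left
truck 7: place 83 kg, 327 kg left
truck 5: place 74 kg, 3 kg left
truck 4: place 54 kg, 18 kg left

7 trucks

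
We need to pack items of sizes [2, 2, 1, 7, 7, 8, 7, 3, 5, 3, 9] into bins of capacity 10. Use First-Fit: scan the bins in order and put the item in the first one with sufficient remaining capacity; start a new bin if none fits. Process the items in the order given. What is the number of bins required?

7

bin 1: place 2, 8 left
bin 1: place 2, 6 left
bin 1: place 1, 5 left
bin 2: place 7, 3 left
bin 3: place 7, 3 left
bin 4: place 8, 2 left
bin 5: place 7, 3 left
bin 1: place 3, 2 left
bin 6: place 5, 5 left
bin 2: place 3, 0 left
bin 7: place 9, 1 left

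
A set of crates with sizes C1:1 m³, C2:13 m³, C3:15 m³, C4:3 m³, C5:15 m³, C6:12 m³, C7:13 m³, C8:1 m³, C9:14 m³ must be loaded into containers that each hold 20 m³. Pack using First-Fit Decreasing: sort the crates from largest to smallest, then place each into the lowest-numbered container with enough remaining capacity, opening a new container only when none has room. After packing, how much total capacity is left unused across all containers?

Sorted descending: 15, 15, 14, 13, 13, 12, 3, 1, 1.
Put 15 m³ in container 1; 5 m³ remain.
Put 15 m³ in container 2; 5 m³ remain.
Put 14 m³ in container 3; 6 m³ remain.
Put 13 m³ in container 4; 7 m³ remain.
Put 13 m³ in container 5; 7 m³ remain.
Put 12 m³ in container 6; 8 m³ remain.
Put 3 m³ in container 1; 2 m³ remain.
Put 1 m³ in container 1; 1 m³ remain.
Put 1 m³ in container 1; 0 m³ remain.
6 containers × 20 m³ = 120 m³; used 87 m³; unused 33 m³.

33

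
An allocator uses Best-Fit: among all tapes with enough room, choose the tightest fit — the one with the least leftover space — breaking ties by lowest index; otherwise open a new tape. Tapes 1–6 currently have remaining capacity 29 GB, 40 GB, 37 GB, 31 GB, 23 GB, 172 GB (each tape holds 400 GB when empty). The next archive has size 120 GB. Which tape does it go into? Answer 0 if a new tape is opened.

Tapes with room: tape 6 (172 GB).
Tightest fit is tape 6 with 172 GB free.

6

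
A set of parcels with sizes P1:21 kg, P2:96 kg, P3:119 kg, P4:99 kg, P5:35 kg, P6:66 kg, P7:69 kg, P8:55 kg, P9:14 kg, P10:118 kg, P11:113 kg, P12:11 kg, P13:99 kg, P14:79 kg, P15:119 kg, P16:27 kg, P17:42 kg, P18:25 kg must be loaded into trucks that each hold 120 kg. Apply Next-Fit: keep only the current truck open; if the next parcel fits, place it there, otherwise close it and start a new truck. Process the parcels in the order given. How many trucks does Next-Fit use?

12

P1 (21 kg) → truck 1 (remaining 99 kg)
P2 (96 kg) → truck 1 (remaining 3 kg)
P3 (119 kg) → truck 2 (remaining 1 kg)
P4 (99 kg) → truck 3 (remaining 21 kg)
P5 (35 kg) → truck 4 (remaining 85 kg)
P6 (66 kg) → truck 4 (remaining 19 kg)
P7 (69 kg) → truck 5 (remaining 51 kg)
P8 (55 kg) → truck 6 (remaining 65 kg)
P9 (14 kg) → truck 6 (remaining 51 kg)
P10 (118 kg) → truck 7 (remaining 2 kg)
P11 (113 kg) → truck 8 (remaining 7 kg)
P12 (11 kg) → truck 9 (remaining 109 kg)
P13 (99 kg) → truck 9 (remaining 10 kg)
P14 (79 kg) → truck 10 (remaining 41 kg)
P15 (119 kg) → truck 11 (remaining 1 kg)
P16 (27 kg) → truck 12 (remaining 93 kg)
P17 (42 kg) → truck 12 (remaining 51 kg)
P18 (25 kg) → truck 12 (remaining 26 kg)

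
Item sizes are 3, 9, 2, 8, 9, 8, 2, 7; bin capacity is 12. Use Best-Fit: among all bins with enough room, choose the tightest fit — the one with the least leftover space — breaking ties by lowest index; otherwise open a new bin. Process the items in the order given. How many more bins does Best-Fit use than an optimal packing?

Best-Fit: [3,9] [2,8,2] [9] [8] [7] → 5 bins.
5 items exceed 6 (half the capacity), and no two of those can share a bin, so at least 5 bins are needed.
So 5 is already optimal.

0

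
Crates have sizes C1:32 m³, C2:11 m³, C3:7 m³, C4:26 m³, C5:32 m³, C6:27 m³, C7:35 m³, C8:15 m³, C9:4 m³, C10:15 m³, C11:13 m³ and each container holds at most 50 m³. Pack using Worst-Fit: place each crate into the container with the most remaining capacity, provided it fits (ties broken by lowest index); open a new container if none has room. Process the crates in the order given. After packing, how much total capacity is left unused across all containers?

33

container 1: place C1 (32 m³), 18 m³ left
container 1: place C2 (11 m³), 7 m³ left
container 1: place C3 (7 m³), 0 m³ left
container 2: place C4 (26 m³), 24 m³ left
container 3: place C5 (32 m³), 18 m³ left
container 4: place C6 (27 m³), 23 m³ left
container 5: place C7 (35 m³), 15 m³ left
container 2: place C8 (15 m³), 9 m³ left
container 4: place C9 (4 m³), 19 m³ left
container 4: place C10 (15 m³), 4 m³ left
container 3: place C11 (13 m³), 5 m³ left
5 containers × 50 m³ = 250 m³; used 217 m³; unused 33 m³.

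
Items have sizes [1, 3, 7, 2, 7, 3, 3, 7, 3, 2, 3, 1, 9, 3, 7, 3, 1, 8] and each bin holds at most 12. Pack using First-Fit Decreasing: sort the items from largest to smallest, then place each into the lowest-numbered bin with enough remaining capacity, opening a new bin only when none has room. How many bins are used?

Sorted descending: 9, 8, 7, 7, 7, 7, 3, 3, 3, 3, 3, 3, 3, 2, 2, 1, 1, 1.
9 → bin 1 (remaining 3)
8 → bin 2 (remaining 4)
7 → bin 3 (remaining 5)
7 → bin 4 (remaining 5)
7 → bin 5 (remaining 5)
7 → bin 6 (remaining 5)
3 → bin 1 (remaining 0)
3 → bin 2 (remaining 1)
3 → bin 3 (remaining 2)
3 → bin 4 (remaining 2)
3 → bin 5 (remaining 2)
3 → bin 6 (remaining 2)
3 → bin 7 (remaining 9)
2 → bin 3 (remaining 0)
2 → bin 4 (remaining 0)
1 → bin 2 (remaining 0)
1 → bin 5 (remaining 1)
1 → bin 5 (remaining 0)

7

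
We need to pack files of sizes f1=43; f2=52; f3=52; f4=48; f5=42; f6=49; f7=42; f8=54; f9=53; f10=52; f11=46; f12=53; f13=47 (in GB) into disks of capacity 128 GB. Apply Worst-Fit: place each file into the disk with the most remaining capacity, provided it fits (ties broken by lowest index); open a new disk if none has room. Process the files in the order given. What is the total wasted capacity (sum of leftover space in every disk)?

f1 (43 GB) → disk 1 (remaining 85 GB)
f2 (52 GB) → disk 1 (remaining 33 GB)
f3 (52 GB) → disk 2 (remaining 76 GB)
f4 (48 GB) → disk 2 (remaining 28 GB)
f5 (42 GB) → disk 3 (remaining 86 GB)
f6 (49 GB) → disk 3 (remaining 37 GB)
f7 (42 GB) → disk 4 (remaining 86 GB)
f8 (54 GB) → disk 4 (remaining 32 GB)
f9 (53 GB) → disk 5 (remaining 75 GB)
f10 (52 GB) → disk 5 (remaining 23 GB)
f11 (46 GB) → disk 6 (remaining 82 GB)
f12 (53 GB) → disk 6 (remaining 29 GB)
f13 (47 GB) → disk 7 (remaining 81 GB)
7 disks × 128 GB = 896 GB; used 633 GB; unused 263 GB.

263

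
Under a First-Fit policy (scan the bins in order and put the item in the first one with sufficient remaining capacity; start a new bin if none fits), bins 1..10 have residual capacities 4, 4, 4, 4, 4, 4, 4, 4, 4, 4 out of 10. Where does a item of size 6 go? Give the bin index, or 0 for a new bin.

0

No bin has ≥ 6 free, so a new bin is opened.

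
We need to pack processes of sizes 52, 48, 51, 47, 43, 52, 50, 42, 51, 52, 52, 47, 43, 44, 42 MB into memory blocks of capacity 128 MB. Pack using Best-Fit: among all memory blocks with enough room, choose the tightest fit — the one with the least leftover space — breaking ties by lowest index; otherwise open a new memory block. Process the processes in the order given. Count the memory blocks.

Put 52 MB in memory block 1; 76 MB remain.
Put 48 MB in memory block 1; 28 MB remain.
Put 51 MB in memory block 2; 77 MB remain.
Put 47 MB in memory block 2; 30 MB remain.
Put 43 MB in memory block 3; 85 MB remain.
Put 52 MB in memory block 3; 33 MB remain.
Put 50 MB in memory block 4; 78 MB remain.
Put 42 MB in memory block 4; 36 MB remain.
Put 51 MB in memory block 5; 77 MB remain.
Put 52 MB in memory block 5; 25 MB remain.
Put 52 MB in memory block 6; 76 MB remain.
Put 47 MB in memory block 6; 29 MB remain.
Put 43 MB in memory block 7; 85 MB remain.
Put 44 MB in memory block 7; 41 MB remain.
Put 42 MB in memory block 8; 86 MB remain.

8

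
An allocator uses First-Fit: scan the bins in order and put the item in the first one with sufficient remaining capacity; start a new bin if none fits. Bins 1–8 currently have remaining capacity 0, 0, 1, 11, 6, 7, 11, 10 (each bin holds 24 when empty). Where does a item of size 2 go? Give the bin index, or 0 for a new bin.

Bins with room: bin 4 (11), bin 5 (6), bin 6 (7), bin 7 (11), bin 8 (10).
The first with room is bin 4.

4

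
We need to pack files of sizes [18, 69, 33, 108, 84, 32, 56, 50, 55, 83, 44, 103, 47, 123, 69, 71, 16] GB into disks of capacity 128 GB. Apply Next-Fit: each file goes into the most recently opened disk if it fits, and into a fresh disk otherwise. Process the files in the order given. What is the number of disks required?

11

Put 18 GB in disk 1; 110 GB remain.
Put 69 GB in disk 1; 41 GB remain.
Put 33 GB in disk 1; 8 GB remain.
Put 108 GB in disk 2; 20 GB remain.
Put 84 GB in disk 3; 44 GB remain.
Put 32 GB in disk 3; 12 GB remain.
Put 56 GB in disk 4; 72 GB remain.
Put 50 GB in disk 4; 22 GB remain.
Put 55 GB in disk 5; 73 GB remain.
Put 83 GB in disk 6; 45 GB remain.
Put 44 GB in disk 6; 1 GB remain.
Put 103 GB in disk 7; 25 GB remain.
Put 47 GB in disk 8; 81 GB remain.
Put 123 GB in disk 9; 5 GB remain.
Put 69 GB in disk 10; 59 GB remain.
Put 71 GB in disk 11; 57 GB remain.
Put 16 GB in disk 11; 41 GB remain.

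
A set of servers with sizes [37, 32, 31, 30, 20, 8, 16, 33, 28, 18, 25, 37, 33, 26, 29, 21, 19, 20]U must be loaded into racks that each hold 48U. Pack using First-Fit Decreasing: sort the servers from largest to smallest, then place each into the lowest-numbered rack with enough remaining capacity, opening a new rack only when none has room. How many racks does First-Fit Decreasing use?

11 racks

Sorted descending: 37, 37, 33, 33, 32, 31, 30, 29, 28, 26, 25, 21, 20, 20, 19, 18, 16, 8.
rack 1: place 37U, 11U left
rack 2: place 37U, 11U left
rack 3: place 33U, 15U left
rack 4: place 33U, 15U left
rack 5: place 32U, 16U left
rack 6: place 31U, 17U left
rack 7: place 30U, 18U left
rack 8: place 29U, 19U left
rack 9: place 28U, 20U left
rack 10: place 26U, 22U left
rack 11: place 25U, 23U left
rack 10: place 21U, 1U left
rack 9: place 20U, 0U left
rack 11: place 20U, 3U left
rack 8: place 19U, 0U left
rack 7: place 18U, 0U left
rack 5: place 16U, 0U left
rack 1: place 8U, 3U left
Final racks: [37,8] [37] [33] [33] [32,16] [31] [30,18] [29,19] [28,20] [26,21] [25,20].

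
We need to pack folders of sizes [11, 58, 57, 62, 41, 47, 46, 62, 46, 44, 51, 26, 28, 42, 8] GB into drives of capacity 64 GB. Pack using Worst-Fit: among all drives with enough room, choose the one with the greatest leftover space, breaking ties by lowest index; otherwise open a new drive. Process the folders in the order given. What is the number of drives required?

drive 1: place 11 GB, 53 GB left
drive 2: place 58 GB, 6 GB left
drive 3: place 57 GB, 7 GB left
drive 4: place 62 GB, 2 GB left
drive 1: place 41 GB, 12 GB left
drive 5: place 47 GB, 17 GB left
drive 6: place 46 GB, 18 GB left
drive 7: place 62 GB, 2 GB left
drive 8: place 46 GB, 18 GB left
drive 9: place 44 GB, 20 GB left
drive 10: place 51 GB, 13 GB left
drive 11: place 26 GB, 38 GB left
drive 11: place 28 GB, 10 GB left
drive 12: place 42 GB, 22 GB left
drive 12: place 8 GB, 14 GB left
Final drives: [11,41] [58] [57] [62] [47] [46] [62] [46] [44] [51] [26,28] [42,8].

12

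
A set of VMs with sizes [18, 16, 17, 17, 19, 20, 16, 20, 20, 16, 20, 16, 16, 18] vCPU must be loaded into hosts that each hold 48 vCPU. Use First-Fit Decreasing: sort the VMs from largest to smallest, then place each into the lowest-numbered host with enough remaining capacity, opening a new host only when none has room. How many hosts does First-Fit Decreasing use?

7 hosts

Sorted descending: 20, 20, 20, 20, 19, 18, 18, 17, 17, 16, 16, 16, 16, 16.
Put 20 vCPU in host 1; 28 vCPU remain.
Put 20 vCPU in host 1; 8 vCPU remain.
Put 20 vCPU in host 2; 28 vCPU remain.
Put 20 vCPU in host 2; 8 vCPU remain.
Put 19 vCPU in host 3; 29 vCPU remain.
Put 18 vCPU in host 3; 11 vCPU remain.
Put 18 vCPU in host 4; 30 vCPU remain.
Put 17 vCPU in host 4; 13 vCPU remain.
Put 17 vCPU in host 5; 31 vCPU remain.
Put 16 vCPU in host 5; 15 vCPU remain.
Put 16 vCPU in host 6; 32 vCPU remain.
Put 16 vCPU in host 6; 16 vCPU remain.
Put 16 vCPU in host 6; 0 vCPU remain.
Put 16 vCPU in host 7; 32 vCPU remain.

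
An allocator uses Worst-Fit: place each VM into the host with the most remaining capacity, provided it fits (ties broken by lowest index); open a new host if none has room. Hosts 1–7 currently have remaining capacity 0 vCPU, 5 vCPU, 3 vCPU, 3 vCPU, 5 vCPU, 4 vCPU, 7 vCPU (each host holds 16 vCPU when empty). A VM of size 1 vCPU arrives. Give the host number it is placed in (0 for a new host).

7

Hosts with room: host 2 (5 vCPU), host 3 (3 vCPU), host 4 (3 vCPU), host 5 (5 vCPU), host 6 (4 vCPU), host 7 (7 vCPU).
Most room is host 7 with 7 vCPU free.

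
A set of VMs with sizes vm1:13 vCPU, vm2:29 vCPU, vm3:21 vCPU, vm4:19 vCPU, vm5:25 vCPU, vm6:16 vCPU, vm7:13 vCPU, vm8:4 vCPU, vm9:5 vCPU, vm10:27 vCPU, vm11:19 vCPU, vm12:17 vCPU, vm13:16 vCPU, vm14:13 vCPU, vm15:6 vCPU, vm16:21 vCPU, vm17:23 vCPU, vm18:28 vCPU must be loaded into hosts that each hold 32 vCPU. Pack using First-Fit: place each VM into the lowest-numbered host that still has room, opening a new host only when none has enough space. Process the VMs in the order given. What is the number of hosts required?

12 hosts

Put vm1 (13 vCPU) in host 1; 19 vCPU remain.
Put vm2 (29 vCPU) in host 2; 3 vCPU remain.
Put vm3 (21 vCPU) in host 3; 11 vCPU remain.
Put vm4 (19 vCPU) in host 1; 0 vCPU remain.
Put vm5 (25 vCPU) in host 4; 7 vCPU remain.
Put vm6 (16 vCPU) in host 5; 16 vCPU remain.
Put vm7 (13 vCPU) in host 5; 3 vCPU remain.
Put vm8 (4 vCPU) in host 3; 7 vCPU remain.
Put vm9 (5 vCPU) in host 3; 2 vCPU remain.
Put vm10 (27 vCPU) in host 6; 5 vCPU remain.
Put vm11 (19 vCPU) in host 7; 13 vCPU remain.
Put vm12 (17 vCPU) in host 8; 15 vCPU remain.
Put vm13 (16 vCPU) in host 9; 16 vCPU remain.
Put vm14 (13 vCPU) in host 7; 0 vCPU remain.
Put vm15 (6 vCPU) in host 4; 1 vCPU remain.
Put vm16 (21 vCPU) in host 10; 11 vCPU remain.
Put vm17 (23 vCPU) in host 11; 9 vCPU remain.
Put vm18 (28 vCPU) in host 12; 4 vCPU remain.
Final hosts: [13,19] [29] [21,4,5] [25,6] [16,13] [27] [19,13] [17] [16] [21] [23] [28].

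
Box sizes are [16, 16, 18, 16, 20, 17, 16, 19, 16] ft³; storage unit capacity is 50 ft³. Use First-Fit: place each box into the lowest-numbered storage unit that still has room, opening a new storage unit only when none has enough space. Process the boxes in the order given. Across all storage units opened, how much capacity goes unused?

46

Put 16 ft³ in storage unit 1; 34 ft³ remain.
Put 16 ft³ in storage unit 1; 18 ft³ remain.
Put 18 ft³ in storage unit 1; 0 ft³ remain.
Put 16 ft³ in storage unit 2; 34 ft³ remain.
Put 20 ft³ in storage unit 2; 14 ft³ remain.
Put 17 ft³ in storage unit 3; 33 ft³ remain.
Put 16 ft³ in storage unit 3; 17 ft³ remain.
Put 19 ft³ in storage unit 4; 31 ft³ remain.
Put 16 ft³ in storage unit 3; 1 ft³ remain.
4 storage units × 50 ft³ = 200 ft³; used 154 ft³; unused 46 ft³.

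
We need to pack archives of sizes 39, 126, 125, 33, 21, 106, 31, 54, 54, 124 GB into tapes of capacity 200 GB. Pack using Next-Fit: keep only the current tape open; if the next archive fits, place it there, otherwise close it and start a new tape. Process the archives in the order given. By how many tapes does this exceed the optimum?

0

Next-Fit: [39,126] [125,33,21] [106,31,54] [54,124] → 4 tapes.
Total size 713 GB; any packing needs at least ⌈713/200⌉ = 4 tapes.
So 4 is already optimal.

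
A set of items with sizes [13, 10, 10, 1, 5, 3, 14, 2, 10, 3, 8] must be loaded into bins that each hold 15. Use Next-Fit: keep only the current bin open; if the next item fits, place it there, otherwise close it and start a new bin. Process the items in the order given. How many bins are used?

7

bin 1: place 13, 2 left
bin 2: place 10, 5 left
bin 3: place 10, 5 left
bin 3: place 1, 4 left
bin 4: place 5, 10 left
bin 4: place 3, 7 left
bin 5: place 14, 1 left
bin 6: place 2, 13 left
bin 6: place 10, 3 left
bin 6: place 3, 0 left
bin 7: place 8, 7 left
Final bins: [13] [10] [10,1] [5,3] [14] [2,10,3] [8].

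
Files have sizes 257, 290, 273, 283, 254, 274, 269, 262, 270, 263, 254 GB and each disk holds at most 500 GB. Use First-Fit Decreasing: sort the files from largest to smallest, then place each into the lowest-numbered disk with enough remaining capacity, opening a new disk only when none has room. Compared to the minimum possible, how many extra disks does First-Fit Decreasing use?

First-Fit Decreasing: [290] [283] [274] [273] [270] [269] [263] [262] [257] [254] [254] → 11 disks.
11 files exceed 250 GB (half the capacity), and no two of those can share a disk, so at least 11 disks are needed.
So 11 is already optimal.

0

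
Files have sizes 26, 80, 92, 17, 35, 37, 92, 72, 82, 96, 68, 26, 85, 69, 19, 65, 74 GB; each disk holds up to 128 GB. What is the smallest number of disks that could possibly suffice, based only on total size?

Total size = 26 + 80 + 92 + 17 + 35 + 37 + 92 + 72 + 82 + 96 + 68 + 26 + 85 + 69 + 19 + 65 + 74 = 1035 GB.
⌈1035 / 128⌉ = 9.

9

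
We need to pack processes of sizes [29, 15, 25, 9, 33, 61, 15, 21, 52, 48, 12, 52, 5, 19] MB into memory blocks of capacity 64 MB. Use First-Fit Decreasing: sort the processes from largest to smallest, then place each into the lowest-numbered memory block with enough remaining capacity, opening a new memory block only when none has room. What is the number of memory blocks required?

Sorted descending: 61, 52, 52, 48, 33, 29, 25, 21, 19, 15, 15, 12, 9, 5.
Put 61 MB in memory block 1; 3 MB remain.
Put 52 MB in memory block 2; 12 MB remain.
Put 52 MB in memory block 3; 12 MB remain.
Put 48 MB in memory block 4; 16 MB remain.
Put 33 MB in memory block 5; 31 MB remain.
Put 29 MB in memory block 5; 2 MB remain.
Put 25 MB in memory block 6; 39 MB remain.
Put 21 MB in memory block 6; 18 MB remain.
Put 19 MB in memory block 7; 45 MB remain.
Put 15 MB in memory block 4; 1 MB remain.
Put 15 MB in memory block 6; 3 MB remain.
Put 12 MB in memory block 2; 0 MB remain.
Put 9 MB in memory block 3; 3 MB remain.
Put 5 MB in memory block 7; 40 MB remain.

7 memory blocks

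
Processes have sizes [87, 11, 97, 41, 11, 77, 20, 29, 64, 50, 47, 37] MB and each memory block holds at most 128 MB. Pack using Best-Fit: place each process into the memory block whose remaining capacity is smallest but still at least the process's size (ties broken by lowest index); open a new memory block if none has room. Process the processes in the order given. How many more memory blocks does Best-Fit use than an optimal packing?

1

Best-Fit: [87,11,11] [97,20] [41,77] [29,64] [50,47] [37] → 6 memory blocks.
Total size 571 MB; any packing needs at least ⌈571/128⌉ = 5 memory blocks.
An optimal packing achieves that bound: [97,29] [87,41] [77,50] [64,47,11] [37,20,11] → 5 memory blocks.
Excess: 6 − 5 = 1.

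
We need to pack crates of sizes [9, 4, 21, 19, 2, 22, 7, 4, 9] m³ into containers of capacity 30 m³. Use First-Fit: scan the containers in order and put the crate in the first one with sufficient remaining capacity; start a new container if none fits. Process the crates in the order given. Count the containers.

9 m³ → container 1 (remaining 21 m³)
4 m³ → container 1 (remaining 17 m³)
21 m³ → container 2 (remaining 9 m³)
19 m³ → container 3 (remaining 11 m³)
2 m³ → container 1 (remaining 15 m³)
22 m³ → container 4 (remaining 8 m³)
7 m³ → container 1 (remaining 8 m³)
4 m³ → container 1 (remaining 4 m³)
9 m³ → container 2 (remaining 0 m³)

4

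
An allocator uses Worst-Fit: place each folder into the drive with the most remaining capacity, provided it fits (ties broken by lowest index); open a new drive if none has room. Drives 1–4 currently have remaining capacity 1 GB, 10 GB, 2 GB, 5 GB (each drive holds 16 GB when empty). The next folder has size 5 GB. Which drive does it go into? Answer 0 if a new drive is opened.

Drives with room: drive 2 (10 GB), drive 4 (5 GB).
Most room is drive 2 with 10 GB free.

2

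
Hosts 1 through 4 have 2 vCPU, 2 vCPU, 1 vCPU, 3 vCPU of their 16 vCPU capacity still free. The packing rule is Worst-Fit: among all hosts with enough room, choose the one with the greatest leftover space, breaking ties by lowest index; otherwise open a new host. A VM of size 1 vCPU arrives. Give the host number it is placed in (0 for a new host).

Hosts with room: host 1 (2 vCPU), host 2 (2 vCPU), host 3 (1 vCPU), host 4 (3 vCPU).
Most room is host 4 with 3 vCPU free.

4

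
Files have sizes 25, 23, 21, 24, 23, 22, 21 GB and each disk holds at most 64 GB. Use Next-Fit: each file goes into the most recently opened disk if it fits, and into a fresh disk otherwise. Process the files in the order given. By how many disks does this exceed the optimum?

1

Next-Fit: [25,23] [21,24] [23,22] [21] → 4 disks.
Total size 159 GB; any packing needs at least ⌈159/64⌉ = 3 disks.
An optimal packing achieves that bound: [25,24] [23,23] [22,21,21] → 3 disks.
Excess: 4 − 3 = 1.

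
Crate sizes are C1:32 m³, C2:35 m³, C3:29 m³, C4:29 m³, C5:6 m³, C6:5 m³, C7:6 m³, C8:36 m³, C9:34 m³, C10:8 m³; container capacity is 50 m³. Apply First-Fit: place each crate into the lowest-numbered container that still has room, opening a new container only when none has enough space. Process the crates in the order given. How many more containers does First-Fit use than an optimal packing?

0

First-Fit: [32,6,5,6] [35,8] [29] [29] [36] [34] → 6 containers.
6 crates exceed 25 m³ (half the capacity), and no two of those can share a container, so at least 6 containers are needed.
So 6 is already optimal.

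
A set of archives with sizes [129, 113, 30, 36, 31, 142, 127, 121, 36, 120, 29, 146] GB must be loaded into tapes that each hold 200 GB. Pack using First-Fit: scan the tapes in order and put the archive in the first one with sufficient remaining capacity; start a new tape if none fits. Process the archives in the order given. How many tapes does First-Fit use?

7

129 GB → tape 1 (remaining 71 GB)
113 GB → tape 2 (remaining 87 GB)
30 GB → tape 1 (remaining 41 GB)
36 GB → tape 1 (remaining 5 GB)
31 GB → tape 2 (remaining 56 GB)
142 GB → tape 3 (remaining 58 GB)
127 GB → tape 4 (remaining 73 GB)
121 GB → tape 5 (remaining 79 GB)
36 GB → tape 2 (remaining 20 GB)
120 GB → tape 6 (remaining 80 GB)
29 GB → tape 3 (remaining 29 GB)
146 GB → tape 7 (remaining 54 GB)
Final tapes: [129,30,36] [113,31,36] [142,29] [127] [121] [120] [146].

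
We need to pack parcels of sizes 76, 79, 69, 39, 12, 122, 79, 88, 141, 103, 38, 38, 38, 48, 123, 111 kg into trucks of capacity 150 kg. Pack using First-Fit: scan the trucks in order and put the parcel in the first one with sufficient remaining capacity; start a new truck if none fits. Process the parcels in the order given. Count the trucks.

76 kg → truck 1 (remaining 74 kg)
79 kg → truck 2 (remaining 71 kg)
69 kg → truck 1 (remaining 5 kg)
39 kg → truck 2 (remaining 32 kg)
12 kg → truck 2 (remaining 20 kg)
122 kg → truck 3 (remaining 28 kg)
79 kg → truck 4 (remaining 71 kg)
88 kg → truck 5 (remaining 62 kg)
141 kg → truck 6 (remaining 9 kg)
103 kg → truck 7 (remaining 47 kg)
38 kg → truck 4 (remaining 33 kg)
38 kg → truck 5 (remaining 24 kg)
38 kg → truck 7 (remaining 9 kg)
48 kg → truck 8 (remaining 102 kg)
123 kg → truck 9 (remaining 27 kg)
111 kg → truck 10 (remaining 39 kg)

10 trucks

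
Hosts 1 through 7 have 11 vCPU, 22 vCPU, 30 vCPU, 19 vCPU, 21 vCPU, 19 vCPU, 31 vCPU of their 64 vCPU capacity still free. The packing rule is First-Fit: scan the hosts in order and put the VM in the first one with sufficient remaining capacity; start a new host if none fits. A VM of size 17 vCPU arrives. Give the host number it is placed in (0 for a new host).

2

Hosts with room: host 2 (22 vCPU), host 3 (30 vCPU), host 4 (19 vCPU), host 5 (21 vCPU), host 6 (19 vCPU), host 7 (31 vCPU).
The first with room is host 2.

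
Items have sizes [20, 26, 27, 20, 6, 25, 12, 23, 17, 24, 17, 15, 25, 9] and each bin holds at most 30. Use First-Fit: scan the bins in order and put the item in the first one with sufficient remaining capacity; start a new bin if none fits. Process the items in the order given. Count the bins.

Put 20 in bin 1; 10 remain.
Put 26 in bin 2; 4 remain.
Put 27 in bin 3; 3 remain.
Put 20 in bin 4; 10 remain.
Put 6 in bin 1; 4 remain.
Put 25 in bin 5; 5 remain.
Put 12 in bin 6; 18 remain.
Put 23 in bin 7; 7 remain.
Put 17 in bin 6; 1 remain.
Put 24 in bin 8; 6 remain.
Put 17 in bin 9; 13 remain.
Put 15 in bin 10; 15 remain.
Put 25 in bin 11; 5 remain.
Put 9 in bin 4; 1 remain.
Final bins: [20,6] [26] [27] [20,9] [25] [12,17] [23] [24] [17] [15] [25].

11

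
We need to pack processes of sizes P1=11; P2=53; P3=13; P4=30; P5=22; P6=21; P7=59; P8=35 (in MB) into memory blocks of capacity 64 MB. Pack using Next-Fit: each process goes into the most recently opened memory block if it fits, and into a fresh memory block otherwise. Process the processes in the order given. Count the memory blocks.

Put P1 (11 MB) in memory block 1; 53 MB remain.
Put P2 (53 MB) in memory block 1; 0 MB remain.
Put P3 (13 MB) in memory block 2; 51 MB remain.
Put P4 (30 MB) in memory block 2; 21 MB remain.
Put P5 (22 MB) in memory block 3; 42 MB remain.
Put P6 (21 MB) in memory block 3; 21 MB remain.
Put P7 (59 MB) in memory block 4; 5 MB remain.
Put P8 (35 MB) in memory block 5; 29 MB remain.
Final memory blocks: [11,53] [13,30] [22,21] [59] [35].

5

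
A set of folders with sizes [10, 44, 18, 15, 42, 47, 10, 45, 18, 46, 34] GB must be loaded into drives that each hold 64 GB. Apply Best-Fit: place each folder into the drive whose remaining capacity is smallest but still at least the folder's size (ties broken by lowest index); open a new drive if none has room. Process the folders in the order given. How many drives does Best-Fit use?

7

drive 1: place 10 GB, 54 GB left
drive 1: place 44 GB, 10 GB left
drive 2: place 18 GB, 46 GB left
drive 2: place 15 GB, 31 GB left
drive 3: place 42 GB, 22 GB left
drive 4: place 47 GB, 17 GB left
drive 1: place 10 GB, 0 GB left
drive 5: place 45 GB, 19 GB left
drive 5: place 18 GB, 1 GB left
drive 6: place 46 GB, 18 GB left
drive 7: place 34 GB, 30 GB left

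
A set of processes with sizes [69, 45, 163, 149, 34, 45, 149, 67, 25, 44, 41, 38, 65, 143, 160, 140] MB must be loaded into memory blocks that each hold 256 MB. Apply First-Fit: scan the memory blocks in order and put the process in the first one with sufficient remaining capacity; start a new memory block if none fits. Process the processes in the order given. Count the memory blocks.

7 memory blocks

memory block 1: place 69 MB, 187 MB left
memory block 1: place 45 MB, 142 MB left
memory block 2: place 163 MB, 93 MB left
memory block 3: place 149 MB, 107 MB left
memory block 1: place 34 MB, 108 MB left
memory block 1: place 45 MB, 63 MB left
memory block 4: place 149 MB, 107 MB left
memory block 2: place 67 MB, 26 MB left
memory block 1: place 25 MB, 38 MB left
memory block 3: place 44 MB, 63 MB left
memory block 3: place 41 MB, 22 MB left
memory block 1: place 38 MB, 0 MB left
memory block 4: place 65 MB, 42 MB left
memory block 5: place 143 MB, 113 MB left
memory block 6: place 160 MB, 96 MB left
memory block 7: place 140 MB, 116 MB left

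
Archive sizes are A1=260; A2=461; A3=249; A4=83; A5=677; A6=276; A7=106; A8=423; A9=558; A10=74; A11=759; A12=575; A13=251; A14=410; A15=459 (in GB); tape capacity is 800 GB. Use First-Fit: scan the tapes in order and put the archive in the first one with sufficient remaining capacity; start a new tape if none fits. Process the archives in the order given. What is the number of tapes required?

A1 (260 GB) → tape 1 (remaining 540 GB)
A2 (461 GB) → tape 1 (remaining 79 GB)
A3 (249 GB) → tape 2 (remaining 551 GB)
A4 (83 GB) → tape 2 (remaining 468 GB)
A5 (677 GB) → tape 3 (remaining 123 GB)
A6 (276 GB) → tape 2 (remaining 192 GB)
A7 (106 GB) → tape 2 (remaining 86 GB)
A8 (423 GB) → tape 4 (remaining 377 GB)
A9 (558 GB) → tape 5 (remaining 242 GB)
A10 (74 GB) → tape 1 (remaining 5 GB)
A11 (759 GB) → tape 6 (remaining 41 GB)
A12 (575 GB) → tape 7 (remaining 225 GB)
A13 (251 GB) → tape 4 (remaining 126 GB)
A14 (410 GB) → tape 8 (remaining 390 GB)
A15 (459 GB) → tape 9 (remaining 341 GB)
Final tapes: [260,461,74] [249,83,276,106] [677] [423,251] [558] [759] [575] [410] [459].

9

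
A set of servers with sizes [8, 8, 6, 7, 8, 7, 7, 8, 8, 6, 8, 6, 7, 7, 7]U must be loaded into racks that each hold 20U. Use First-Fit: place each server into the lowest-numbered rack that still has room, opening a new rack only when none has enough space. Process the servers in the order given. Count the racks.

7

8U → rack 1 (remaining 12U)
8U → rack 1 (remaining 4U)
6U → rack 2 (remaining 14U)
7U → rack 2 (remaining 7U)
8U → rack 3 (remaining 12U)
7U → rack 2 (remaining 0U)
7U → rack 3 (remaining 5U)
8U → rack 4 (remaining 12U)
8U → rack 4 (remaining 4U)
6U → rack 5 (remaining 14U)
8U → rack 5 (remaining 6U)
6U → rack 5 (remaining 0U)
7U → rack 6 (remaining 13U)
7U → rack 6 (remaining 6U)
7U → rack 7 (remaining 13U)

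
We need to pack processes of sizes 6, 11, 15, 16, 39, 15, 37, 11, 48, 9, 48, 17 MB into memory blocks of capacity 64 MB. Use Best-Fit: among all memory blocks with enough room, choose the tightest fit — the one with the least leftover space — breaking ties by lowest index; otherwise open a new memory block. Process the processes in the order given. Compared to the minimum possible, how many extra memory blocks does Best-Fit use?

0

Best-Fit: [6,11,15,16,15] [39,11,9] [37,17] [48] [48] → 5 memory blocks.
Total size 272 MB; any packing needs at least ⌈272/64⌉ = 5 memory blocks.
So 5 is already optimal.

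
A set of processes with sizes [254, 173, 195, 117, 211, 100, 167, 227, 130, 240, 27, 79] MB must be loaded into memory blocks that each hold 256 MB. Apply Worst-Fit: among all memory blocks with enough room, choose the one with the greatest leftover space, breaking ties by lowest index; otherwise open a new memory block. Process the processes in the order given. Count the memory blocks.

memory block 1: place 254 MB, 2 MB left
memory block 2: place 173 MB, 83 MB left
memory block 3: place 195 MB, 61 MB left
memory block 4: place 117 MB, 139 MB left
memory block 5: place 211 MB, 45 MB left
memory block 4: place 100 MB, 39 MB left
memory block 6: place 167 MB, 89 MB left
memory block 7: place 227 MB, 29 MB left
memory block 8: place 130 MB, 126 MB left
memory block 9: place 240 MB, 16 MB left
memory block 8: place 27 MB, 99 MB left
memory block 8: place 79 MB, 20 MB left

9 memory blocks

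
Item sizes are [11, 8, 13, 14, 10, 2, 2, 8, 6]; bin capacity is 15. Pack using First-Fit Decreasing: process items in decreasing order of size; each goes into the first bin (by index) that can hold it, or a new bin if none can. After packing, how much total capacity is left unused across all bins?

Sorted descending: 14, 13, 11, 10, 8, 8, 6, 2, 2.
14 → bin 1 (remaining 1)
13 → bin 2 (remaining 2)
11 → bin 3 (remaining 4)
10 → bin 4 (remaining 5)
8 → bin 5 (remaining 7)
8 → bin 6 (remaining 7)
6 → bin 5 (remaining 1)
2 → bin 2 (remaining 0)
2 → bin 3 (remaining 2)
6 bins × 15 = 90; used 74; unused 16.

16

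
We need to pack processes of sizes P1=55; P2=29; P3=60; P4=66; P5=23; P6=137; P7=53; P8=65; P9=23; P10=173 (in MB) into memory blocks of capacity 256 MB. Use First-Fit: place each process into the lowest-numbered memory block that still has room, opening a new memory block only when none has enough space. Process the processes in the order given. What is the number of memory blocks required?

memory block 1: place P1 (55 MB), 201 MB left
memory block 1: place P2 (29 MB), 172 MB left
memory block 1: place P3 (60 MB), 112 MB left
memory block 1: place P4 (66 MB), 46 MB left
memory block 1: place P5 (23 MB), 23 MB left
memory block 2: place P6 (137 MB), 119 MB left
memory block 2: place P7 (53 MB), 66 MB left
memory block 2: place P8 (65 MB), 1 MB left
memory block 1: place P9 (23 MB), 0 MB left
memory block 3: place P10 (173 MB), 83 MB left
Final memory blocks: [55,29,60,66,23,23] [137,53,65] [173].

3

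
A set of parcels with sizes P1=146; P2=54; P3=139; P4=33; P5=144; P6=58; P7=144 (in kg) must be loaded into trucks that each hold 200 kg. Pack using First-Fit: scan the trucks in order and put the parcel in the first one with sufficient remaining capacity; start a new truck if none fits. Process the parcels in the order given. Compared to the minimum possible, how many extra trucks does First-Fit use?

First-Fit: [146,54] [139,33] [144] [58] [144] → 5 trucks.
Total size 718 kg; any packing needs at least ⌈718/200⌉ = 4 trucks.
An optimal packing achieves that bound: [146,54] [144,33] [144] [139,58] → 4 trucks.
Excess: 5 − 4 = 1.

1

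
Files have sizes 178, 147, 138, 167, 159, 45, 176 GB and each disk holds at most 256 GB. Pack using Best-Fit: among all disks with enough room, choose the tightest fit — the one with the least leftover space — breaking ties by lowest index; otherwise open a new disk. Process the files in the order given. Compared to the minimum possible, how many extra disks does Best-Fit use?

0

Best-Fit: [178,45] [147] [138] [167] [159] [176] → 6 disks.
6 files exceed 128 GB (half the capacity), and no two of those can share a disk, so at least 6 disks are needed.
So 6 is already optimal.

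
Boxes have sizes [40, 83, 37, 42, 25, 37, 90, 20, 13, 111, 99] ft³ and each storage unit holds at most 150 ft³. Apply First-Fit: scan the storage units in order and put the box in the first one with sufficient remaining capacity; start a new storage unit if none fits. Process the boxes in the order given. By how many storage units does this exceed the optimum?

1

First-Fit: [40,83,25] [37,42,37,20,13] [90] [111] [99] → 5 storage units.
Total size 597 ft³; any packing needs at least ⌈597/150⌉ = 4 storage units.
An optimal packing achieves that bound: [111,37] [99,37,13] [90,40,20] [83,42,25] → 4 storage units.
Excess: 5 − 4 = 1.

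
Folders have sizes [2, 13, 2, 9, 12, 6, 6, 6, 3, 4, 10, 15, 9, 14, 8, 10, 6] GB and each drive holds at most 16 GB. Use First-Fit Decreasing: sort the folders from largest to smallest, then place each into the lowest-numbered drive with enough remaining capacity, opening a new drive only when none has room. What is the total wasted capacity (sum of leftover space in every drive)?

9

Sorted descending: 15, 14, 13, 12, 10, 10, 9, 9, 8, 6, 6, 6, 6, 4, 3, 2, 2.
Put 15 GB in drive 1; 1 GB remain.
Put 14 GB in drive 2; 2 GB remain.
Put 13 GB in drive 3; 3 GB remain.
Put 12 GB in drive 4; 4 GB remain.
Put 10 GB in drive 5; 6 GB remain.
Put 10 GB in drive 6; 6 GB remain.
Put 9 GB in drive 7; 7 GB remain.
Put 9 GB in drive 8; 7 GB remain.
Put 8 GB in drive 9; 8 GB remain.
Put 6 GB in drive 5; 0 GB remain.
Put 6 GB in drive 6; 0 GB remain.
Put 6 GB in drive 7; 1 GB remain.
Put 6 GB in drive 8; 1 GB remain.
Put 4 GB in drive 4; 0 GB remain.
Put 3 GB in drive 3; 0 GB remain.
Put 2 GB in drive 2; 0 GB remain.
Put 2 GB in drive 9; 6 GB remain.
9 drives × 16 GB = 144 GB; used 135 GB; unused 9 GB.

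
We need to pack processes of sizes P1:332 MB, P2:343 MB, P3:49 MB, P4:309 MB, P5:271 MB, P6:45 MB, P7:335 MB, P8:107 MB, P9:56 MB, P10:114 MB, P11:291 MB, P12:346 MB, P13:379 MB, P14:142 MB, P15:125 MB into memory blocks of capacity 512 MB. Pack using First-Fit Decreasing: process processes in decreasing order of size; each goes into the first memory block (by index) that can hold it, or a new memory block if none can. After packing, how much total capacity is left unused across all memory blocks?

Sorted descending: 379, 346, 343, 335, 332, 309, 291, 271, 142, 125, 114, 107, 56, 49, 45.
Put 379 MB in memory block 1; 133 MB remain.
Put 346 MB in memory block 2; 166 MB remain.
Put 343 MB in memory block 3; 169 MB remain.
Put 335 MB in memory block 4; 177 MB remain.
Put 332 MB in memory block 5; 180 MB remain.
Put 309 MB in memory block 6; 203 MB remain.
Put 291 MB in memory block 7; 221 MB remain.
Put 271 MB in memory block 8; 241 MB remain.
Put 142 MB in memory block 2; 24 MB remain.
Put 125 MB in memory block 1; 8 MB remain.
Put 114 MB in memory block 3; 55 MB remain.
Put 107 MB in memory block 4; 70 MB remain.
Put 56 MB in memory block 4; 14 MB remain.
Put 49 MB in memory block 3; 6 MB remain.
Put 45 MB in memory block 5; 135 MB remain.
8 memory blocks × 512 MB = 4096 MB; used 3244 MB; unused 852 MB.

852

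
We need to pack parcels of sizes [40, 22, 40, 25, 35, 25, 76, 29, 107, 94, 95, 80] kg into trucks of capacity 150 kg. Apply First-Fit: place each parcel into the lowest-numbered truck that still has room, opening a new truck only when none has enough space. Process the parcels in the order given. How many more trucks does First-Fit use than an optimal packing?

1

First-Fit: [40,22,40,25] [35,25,76] [29,107] [94] [95] [80] → 6 trucks.
Total size 668 kg; any packing needs at least ⌈668/150⌉ = 5 trucks.
An optimal packing achieves that bound: [107,40] [95,40] [94,35] [80,29,25] [76,25,22] → 5 trucks.
Excess: 6 − 5 = 1.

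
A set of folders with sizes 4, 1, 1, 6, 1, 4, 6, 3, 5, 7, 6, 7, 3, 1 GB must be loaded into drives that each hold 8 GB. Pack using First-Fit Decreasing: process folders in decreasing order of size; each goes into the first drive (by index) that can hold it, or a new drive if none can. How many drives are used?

8 drives

Sorted descending: 7, 7, 6, 6, 6, 5, 4, 4, 3, 3, 1, 1, 1, 1.
7 GB → drive 1 (remaining 1 GB)
7 GB → drive 2 (remaining 1 GB)
6 GB → drive 3 (remaining 2 GB)
6 GB → drive 4 (remaining 2 GB)
6 GB → drive 5 (remaining 2 GB)
5 GB → drive 6 (remaining 3 GB)
4 GB → drive 7 (remaining 4 GB)
4 GB → drive 7 (remaining 0 GB)
3 GB → drive 6 (remaining 0 GB)
3 GB → drive 8 (remaining 5 GB)
1 GB → drive 1 (remaining 0 GB)
1 GB → drive 2 (remaining 0 GB)
1 GB → drive 3 (remaining 1 GB)
1 GB → drive 3 (remaining 0 GB)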